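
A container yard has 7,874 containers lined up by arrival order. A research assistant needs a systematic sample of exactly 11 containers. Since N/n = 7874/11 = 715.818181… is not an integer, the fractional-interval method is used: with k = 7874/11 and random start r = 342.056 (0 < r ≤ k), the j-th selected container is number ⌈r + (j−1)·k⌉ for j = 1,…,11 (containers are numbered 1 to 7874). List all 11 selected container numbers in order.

343, 1058, 1774, 2490, 3206, 3922, 4637, 5353, 6069, 6785, 7501

j=1: r + 0k = 342.056 → ⌈·⌉ = 343
j=2: r + 1k = 1057.874181… → ⌈·⌉ = 1058
j=3: r + 2k = 1773.692363… → ⌈·⌉ = 1774
j=4: r + 3k = 2489.510545… → ⌈·⌉ = 2490
j=5: r + 4k = 3205.328727… → ⌈·⌉ = 3206
j=6: r + 5k = 3921.146909… → ⌈·⌉ = 3922
j=7: r + 6k = 4636.965090… → ⌈·⌉ = 4637
j=8: r + 7k = 5352.783272… → ⌈·⌉ = 5353
j=9: r + 8k = 6068.601454… → ⌈·⌉ = 6069
j=10: r + 9k = 6784.419636… → ⌈·⌉ = 6785
j=11: r + 10k = 7500.237818… → ⌈·⌉ = 7501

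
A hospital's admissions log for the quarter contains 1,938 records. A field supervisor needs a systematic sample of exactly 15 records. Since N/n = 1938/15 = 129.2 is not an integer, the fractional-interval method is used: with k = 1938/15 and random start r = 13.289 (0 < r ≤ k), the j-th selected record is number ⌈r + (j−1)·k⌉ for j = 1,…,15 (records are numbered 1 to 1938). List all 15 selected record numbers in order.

14, 143, 272, 401, 531, 660, 789, 918, 1047, 1177, 1306, 1435, 1564, 1693, 1823

j=1: r + 0k = 13.289 → ⌈·⌉ = 14
j=2: r + 1k = 142.489 → ⌈·⌉ = 143
j=3: r + 2k = 271.689 → ⌈·⌉ = 272
j=4: r + 3k = 400.889 → ⌈·⌉ = 401
j=5: r + 4k = 530.089 → ⌈·⌉ = 531
j=6: r + 5k = 659.289 → ⌈·⌉ = 660
j=7: r + 6k = 788.489 → ⌈·⌉ = 789
j=8: r + 7k = 917.689 → ⌈·⌉ = 918
j=9: r + 8k = 1046.889 → ⌈·⌉ = 1047
j=10: r + 9k = 1176.089 → ⌈·⌉ = 1177
j=11: r + 10k = 1305.289 → ⌈·⌉ = 1306
j=12: r + 11k = 1434.489 → ⌈·⌉ = 1435
j=13: r + 12k = 1563.689 → ⌈·⌉ = 1564
j=14: r + 13k = 1692.889 → ⌈·⌉ = 1693
j=15: r + 14k = 1822.089 → ⌈·⌉ = 1823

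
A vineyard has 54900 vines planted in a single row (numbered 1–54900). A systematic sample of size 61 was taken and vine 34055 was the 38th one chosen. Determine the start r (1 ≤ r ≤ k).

k = 54900/61 = 900
r = 34055 − (38−1)×900 = 34055 − 33300 = 755

755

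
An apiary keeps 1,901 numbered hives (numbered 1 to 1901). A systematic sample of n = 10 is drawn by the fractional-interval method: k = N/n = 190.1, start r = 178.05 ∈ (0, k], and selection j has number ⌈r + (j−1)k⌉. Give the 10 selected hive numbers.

j=1: r + 0k = 178.05 → ⌈·⌉ = 179
j=2: r + 1k = 368.15 → ⌈·⌉ = 369
j=3: r + 2k = 558.25 → ⌈·⌉ = 559
j=4: r + 3k = 748.35 → ⌈·⌉ = 749
j=5: r + 4k = 938.45 → ⌈·⌉ = 939
j=6: r + 5k = 1128.55 → ⌈·⌉ = 1129
j=7: r + 6k = 1318.65 → ⌈·⌉ = 1319
j=8: r + 7k = 1508.75 → ⌈·⌉ = 1509
j=9: r + 8k = 1698.85 → ⌈·⌉ = 1699
j=10: r + 9k = 1888.95 → ⌈·⌉ = 1889

179, 369, 559, 749, 939, 1129, 1319, 1509, 1699, 1889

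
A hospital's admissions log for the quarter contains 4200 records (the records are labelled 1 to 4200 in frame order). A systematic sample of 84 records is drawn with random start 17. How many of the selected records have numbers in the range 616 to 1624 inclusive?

21

k = 4200/84 = 50
First selection ≥ 616: 17 + ⌈(616−17)/50⌉·50 = 17 + 12×50 = 617
Last selection ≤ 1624: 17 + ⌊(1624−17)/50⌋·50 = 17 + 32×50 = 1617
Count = 32 − 12 + 1 = 21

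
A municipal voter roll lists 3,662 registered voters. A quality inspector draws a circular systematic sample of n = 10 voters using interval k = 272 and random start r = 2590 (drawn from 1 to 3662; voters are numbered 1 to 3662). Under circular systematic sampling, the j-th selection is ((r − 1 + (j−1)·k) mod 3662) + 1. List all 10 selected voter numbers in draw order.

2590, 2862, 3134, 3406, 16, 288, 560, 832, 1104, 1376

Selection 1: 2590
Selection 2: 2590 + 272 = 2862
Selection 3: 2862 + 272 = 3134
Selection 4: 3134 + 272 = 3406
Selection 5: 3406 + 272 = 3678 → 3678 − 3662 = 16
Selection 6: 16 + 272 = 288
Selection 7: 288 + 272 = 560
Selection 8: 560 + 272 = 832
Selection 9: 832 + 272 = 1104
Selection 10: 1104 + 272 = 1376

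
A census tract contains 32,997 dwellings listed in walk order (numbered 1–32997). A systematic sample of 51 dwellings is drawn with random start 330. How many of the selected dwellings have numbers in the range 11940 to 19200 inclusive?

k = 32997/51 = 647
First selection ≥ 11940: 330 + ⌈(11940−330)/647⌉·647 = 330 + 18×647 = 11976
Last selection ≤ 19200: 330 + ⌊(19200−330)/647⌋·647 = 330 + 29×647 = 19093
Count = 29 − 18 + 1 = 12

12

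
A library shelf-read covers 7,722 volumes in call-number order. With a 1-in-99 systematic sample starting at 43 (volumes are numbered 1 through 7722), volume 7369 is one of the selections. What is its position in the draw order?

75

k = 99
position = (7369 − 43)/99 + 1 = 7326/99 + 1 = 74 + 1 = 75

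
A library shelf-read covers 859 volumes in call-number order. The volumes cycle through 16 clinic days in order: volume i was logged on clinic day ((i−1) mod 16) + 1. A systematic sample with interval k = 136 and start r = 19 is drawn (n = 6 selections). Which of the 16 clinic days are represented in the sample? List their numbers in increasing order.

Consecutive selections differ by k = 136, so their clinic day numbers differ by 136 mod 16 = 8.
gcd(136, 16) = 8, so the sample visits 16/8 = 2 distinct residues mod 16.
Start 19 is clinic day 3; the clinic days hit are 3, 11.

3, 11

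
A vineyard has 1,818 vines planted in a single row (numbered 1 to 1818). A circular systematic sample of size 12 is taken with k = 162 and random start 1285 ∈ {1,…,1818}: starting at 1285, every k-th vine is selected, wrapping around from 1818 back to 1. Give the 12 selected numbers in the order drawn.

1285, 1447, 1609, 1771, 115, 277, 439, 601, 763, 925, 1087, 1249

Selection 1: 1285
Selection 2: 1285 + 162 = 1447
Selection 3: 1447 + 162 = 1609
Selection 4: 1609 + 162 = 1771
Selection 5: 1771 + 162 = 1933 → 1933 − 1818 = 115
Selection 6: 115 + 162 = 277
Selection 7: 277 + 162 = 439
Selection 8: 439 + 162 = 601
Selection 9: 601 + 162 = 763
Selection 10: 763 + 162 = 925
Selection 11: 925 + 162 = 1087
Selection 12: 1087 + 162 = 1249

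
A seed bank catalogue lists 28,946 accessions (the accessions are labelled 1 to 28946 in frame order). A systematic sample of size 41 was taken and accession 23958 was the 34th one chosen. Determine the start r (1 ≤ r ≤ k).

660

k = 28946/41 = 706
r = 23958 − (34−1)×706 = 23958 − 23298 = 660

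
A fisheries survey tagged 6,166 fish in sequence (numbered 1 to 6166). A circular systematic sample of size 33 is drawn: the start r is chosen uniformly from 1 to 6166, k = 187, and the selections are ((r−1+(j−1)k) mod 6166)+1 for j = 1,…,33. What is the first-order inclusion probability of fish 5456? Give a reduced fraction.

33/6166

For each position j, as r ranges over 1…6166 the j-th selection hits every fish exactly once, so fish 5456 is selected for exactly 33 of the 6166 starts.
Inclusion probability = 33/6166.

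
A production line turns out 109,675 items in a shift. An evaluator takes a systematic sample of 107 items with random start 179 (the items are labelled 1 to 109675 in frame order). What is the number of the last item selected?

108829

k = 109675/107 = 1025
107th selection = r + (107−1)·k = 179 + 106×1025 = 179 + 108650 = 108829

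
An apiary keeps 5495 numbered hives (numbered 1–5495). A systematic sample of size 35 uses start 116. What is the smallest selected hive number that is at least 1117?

1215

k = 5495/35 = 157
Steps past start: ⌈(1117 − 116)/157⌉ = ⌈1001/157⌉ = 7
Selected hive: 116 + 7×157 = 1215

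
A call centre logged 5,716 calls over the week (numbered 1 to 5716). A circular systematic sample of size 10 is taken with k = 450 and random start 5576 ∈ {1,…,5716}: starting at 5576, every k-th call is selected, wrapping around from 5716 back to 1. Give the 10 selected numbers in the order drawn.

5576, 310, 760, 1210, 1660, 2110, 2560, 3010, 3460, 3910

Selection 1: 5576
Selection 2: 5576 + 450 = 6026 → 6026 − 5716 = 310
Selection 3: 310 + 450 = 760
Selection 4: 760 + 450 = 1210
Selection 5: 1210 + 450 = 1660
Selection 6: 1660 + 450 = 2110
Selection 7: 2110 + 450 = 2560
Selection 8: 2560 + 450 = 3010
Selection 9: 3010 + 450 = 3460
Selection 10: 3460 + 450 = 3910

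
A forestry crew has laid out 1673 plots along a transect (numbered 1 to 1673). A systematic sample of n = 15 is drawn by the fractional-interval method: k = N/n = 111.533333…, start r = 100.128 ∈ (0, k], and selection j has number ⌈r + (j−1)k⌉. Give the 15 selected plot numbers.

101, 212, 324, 435, 547, 658, 770, 881, 993, 1104, 1216, 1327, 1439, 1551, 1662

j=1: r + 0k = 100.128 → ⌈·⌉ = 101
j=2: r + 1k = 211.661333… → ⌈·⌉ = 212
j=3: r + 2k = 323.194666… → ⌈·⌉ = 324
j=4: r + 3k = 434.728 → ⌈·⌉ = 435
j=5: r + 4k = 546.261333… → ⌈·⌉ = 547
j=6: r + 5k = 657.794666… → ⌈·⌉ = 658
j=7: r + 6k = 769.328 → ⌈·⌉ = 770
j=8: r + 7k = 880.861333… → ⌈·⌉ = 881
j=9: r + 8k = 992.394666… → ⌈·⌉ = 993
j=10: r + 9k = 1103.928 → ⌈·⌉ = 1104
j=11: r + 10k = 1215.461333… → ⌈·⌉ = 1216
j=12: r + 11k = 1326.994666… → ⌈·⌉ = 1327
j=13: r + 12k = 1438.528 → ⌈·⌉ = 1439
j=14: r + 13k = 1550.061333… → ⌈·⌉ = 1551
j=15: r + 14k = 1661.594666… → ⌈·⌉ = 1662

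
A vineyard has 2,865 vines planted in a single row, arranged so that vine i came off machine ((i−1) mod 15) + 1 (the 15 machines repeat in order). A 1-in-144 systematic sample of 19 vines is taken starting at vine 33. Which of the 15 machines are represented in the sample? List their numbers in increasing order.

3, 6, 9, 12, 15

Consecutive selections differ by k = 144, so their machine numbers differ by 144 mod 15 = 9.
gcd(144, 15) = 3, so the sample visits 15/3 = 5 distinct residues mod 15.
Start 33 is machine 3; the machines hit are 3, 6, 9, 12, 15.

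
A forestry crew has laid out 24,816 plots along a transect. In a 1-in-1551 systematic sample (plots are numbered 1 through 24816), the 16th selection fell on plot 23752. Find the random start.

487

k = 1551
r = 23752 − (16−1)×1551 = 23752 − 23265 = 487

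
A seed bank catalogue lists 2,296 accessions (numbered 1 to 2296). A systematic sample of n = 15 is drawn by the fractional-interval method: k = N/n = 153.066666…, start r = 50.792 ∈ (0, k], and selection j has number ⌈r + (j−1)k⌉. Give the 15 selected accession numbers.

51, 204, 357, 510, 664, 817, 970, 1123, 1276, 1429, 1582, 1735, 1888, 2041, 2194

j=1: r + 0k = 50.792 → ⌈·⌉ = 51
j=2: r + 1k = 203.858666… → ⌈·⌉ = 204
j=3: r + 2k = 356.925333… → ⌈·⌉ = 357
j=4: r + 3k = 509.992 → ⌈·⌉ = 510
j=5: r + 4k = 663.058666… → ⌈·⌉ = 664
j=6: r + 5k = 816.125333… → ⌈·⌉ = 817
j=7: r + 6k = 969.192 → ⌈·⌉ = 970
j=8: r + 7k = 1122.258666… → ⌈·⌉ = 1123
j=9: r + 8k = 1275.325333… → ⌈·⌉ = 1276
j=10: r + 9k = 1428.392 → ⌈·⌉ = 1429
j=11: r + 10k = 1581.458666… → ⌈·⌉ = 1582
j=12: r + 11k = 1734.525333… → ⌈·⌉ = 1735
j=13: r + 12k = 1887.592 → ⌈·⌉ = 1888
j=14: r + 13k = 2040.658666… → ⌈·⌉ = 2041
j=15: r + 14k = 2193.725333… → ⌈·⌉ = 2194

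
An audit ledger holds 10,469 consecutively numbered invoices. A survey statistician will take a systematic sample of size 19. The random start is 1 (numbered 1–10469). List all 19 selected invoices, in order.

1, 552, 1103, 1654, 2205, 2756, 3307, 3858, 4409, 4960, 5511, 6062, 6613, 7164, 7715, 8266, 8817, 9368, 9919

k = N/n = 10469/19 = 551
invoice 1: 1
invoice 2: 1 + 551 = 552
invoice 3: 552 + 551 = 1103
invoice 4: 1103 + 551 = 1654
invoice 5: 1654 + 551 = 2205
invoice 6: 2205 + 551 = 2756
invoice 7: 2756 + 551 = 3307
invoice 8: 3307 + 551 = 3858
invoice 9: 3858 + 551 = 4409
invoice 10: 4409 + 551 = 4960
invoice 11: 4960 + 551 = 5511
invoice 12: 5511 + 551 = 6062
invoice 13: 6062 + 551 = 6613
invoice 14: 6613 + 551 = 7164
invoice 15: 7164 + 551 = 7715
invoice 16: 7715 + 551 = 8266
invoice 17: 8266 + 551 = 8817
invoice 18: 8817 + 551 = 9368
invoice 19: 9368 + 551 = 9919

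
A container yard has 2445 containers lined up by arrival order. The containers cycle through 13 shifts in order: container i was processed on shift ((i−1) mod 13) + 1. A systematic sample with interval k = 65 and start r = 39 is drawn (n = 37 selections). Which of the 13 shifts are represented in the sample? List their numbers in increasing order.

13

Consecutive selections differ by k = 65, so their shift numbers differ by 65 mod 13 = 0.
gcd(65, 13) = 13, so the sample visits 13/13 = 1 distinct residues mod 13.
Start 39 is shift 13; the shifts hit are 13.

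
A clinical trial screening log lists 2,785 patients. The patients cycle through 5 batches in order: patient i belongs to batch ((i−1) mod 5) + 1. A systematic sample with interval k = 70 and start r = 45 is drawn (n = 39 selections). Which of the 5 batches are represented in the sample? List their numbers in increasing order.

Consecutive selections differ by k = 70, so their batch numbers differ by 70 mod 5 = 0.
gcd(70, 5) = 5, so the sample visits 5/5 = 1 distinct residues mod 5.
Start 45 is batch 5; the batches hit are 5.

5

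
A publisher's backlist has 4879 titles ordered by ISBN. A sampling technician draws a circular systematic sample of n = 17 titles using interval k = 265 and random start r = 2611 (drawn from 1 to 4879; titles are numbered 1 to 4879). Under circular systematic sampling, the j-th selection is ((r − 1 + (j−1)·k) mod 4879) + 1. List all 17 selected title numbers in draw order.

Selection 1: 2611
Selection 2: 2611 + 265 = 2876
Selection 3: 2876 + 265 = 3141
Selection 4: 3141 + 265 = 3406
Selection 5: 3406 + 265 = 3671
Selection 6: 3671 + 265 = 3936
Selection 7: 3936 + 265 = 4201
Selection 8: 4201 + 265 = 4466
Selection 9: 4466 + 265 = 4731
Selection 10: 4731 + 265 = 4996 → 4996 − 4879 = 117
Selection 11: 117 + 265 = 382
Selection 12: 382 + 265 = 647
Selection 13: 647 + 265 = 912
Selection 14: 912 + 265 = 1177
Selection 15: 1177 + 265 = 1442
Selection 16: 1442 + 265 = 1707
Selection 17: 1707 + 265 = 1972

2611, 2876, 3141, 3406, 3671, 3936, 4201, 4466, 4731, 117, 382, 647, 912, 1177, 1442, 1707, 1972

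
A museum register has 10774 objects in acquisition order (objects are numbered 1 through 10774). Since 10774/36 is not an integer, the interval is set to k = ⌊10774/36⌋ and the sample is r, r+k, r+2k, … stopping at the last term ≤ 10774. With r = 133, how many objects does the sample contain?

k = ⌊10774/36⌋ = 299
Achieved size = ⌊(10774 − 133)/299⌋ + 1 = ⌊10641/299⌋ + 1 = 35 + 1 = 36
(last selection: 133 + 35×299 = 10598 ≤ 10774; next would be 10897 > 10774)

36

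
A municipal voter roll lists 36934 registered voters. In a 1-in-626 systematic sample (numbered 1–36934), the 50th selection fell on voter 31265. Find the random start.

591

k = 626
r = 31265 − (50−1)×626 = 31265 − 30674 = 591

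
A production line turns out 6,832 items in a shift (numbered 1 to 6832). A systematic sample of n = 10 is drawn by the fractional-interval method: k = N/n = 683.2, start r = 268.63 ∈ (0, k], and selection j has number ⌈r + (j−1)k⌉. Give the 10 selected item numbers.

269, 952, 1636, 2319, 3002, 3685, 4368, 5052, 5735, 6418

j=1: r + 0k = 268.63 → ⌈·⌉ = 269
j=2: r + 1k = 951.83 → ⌈·⌉ = 952
j=3: r + 2k = 1635.03 → ⌈·⌉ = 1636
j=4: r + 3k = 2318.23 → ⌈·⌉ = 2319
j=5: r + 4k = 3001.43 → ⌈·⌉ = 3002
j=6: r + 5k = 3684.63 → ⌈·⌉ = 3685
j=7: r + 6k = 4367.83 → ⌈·⌉ = 4368
j=8: r + 7k = 5051.03 → ⌈·⌉ = 5052
j=9: r + 8k = 5734.23 → ⌈·⌉ = 5735
j=10: r + 9k = 6417.43 → ⌈·⌉ = 6418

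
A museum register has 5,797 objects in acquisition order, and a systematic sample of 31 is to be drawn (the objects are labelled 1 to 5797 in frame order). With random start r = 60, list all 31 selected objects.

k = N/n = 5797/31 = 187
object 1: 60
object 2: 60 + 187 = 247
object 3: 247 + 187 = 434
object 4: 434 + 187 = 621
object 5: 621 + 187 = 808
object 6: 808 + 187 = 995
object 7: 995 + 187 = 1182
object 8: 1182 + 187 = 1369
object 9: 1369 + 187 = 1556
object 10: 1556 + 187 = 1743
object 11: 1743 + 187 = 1930
object 12: 1930 + 187 = 2117
object 13: 2117 + 187 = 2304
object 14: 2304 + 187 = 2491
object 15: 2491 + 187 = 2678
object 16: 2678 + 187 = 2865
object 17: 2865 + 187 = 3052
object 18: 3052 + 187 = 3239
object 19: 3239 + 187 = 3426
object 20: 3426 + 187 = 3613
object 21: 3613 + 187 = 3800
object 22: 3800 + 187 = 3987
object 23: 3987 + 187 = 4174
object 24: 4174 + 187 = 4361
object 25: 4361 + 187 = 4548
object 26: 4548 + 187 = 4735
object 27: 4735 + 187 = 4922
object 28: 4922 + 187 = 5109
object 29: 5109 + 187 = 5296
object 30: 5296 + 187 = 5483
object 31: 5483 + 187 = 5670

60, 247, 434, 621, 808, 995, 1182, 1369, 1556, 1743, 1930, 2117, 2304, 2491, 2678, 2865, 3052, 3239, 3426, 3613, 3800, 3987, 4174, 4361, 4548, 4735, 4922, 5109, 5296, 5483, 5670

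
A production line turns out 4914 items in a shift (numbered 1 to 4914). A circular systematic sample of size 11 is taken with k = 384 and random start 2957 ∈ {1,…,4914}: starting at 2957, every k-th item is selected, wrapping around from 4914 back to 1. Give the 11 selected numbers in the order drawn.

2957, 3341, 3725, 4109, 4493, 4877, 347, 731, 1115, 1499, 1883

Selection 1: 2957
Selection 2: 2957 + 384 = 3341
Selection 3: 3341 + 384 = 3725
Selection 4: 3725 + 384 = 4109
Selection 5: 4109 + 384 = 4493
Selection 6: 4493 + 384 = 4877
Selection 7: 4877 + 384 = 5261 → 5261 − 4914 = 347
Selection 8: 347 + 384 = 731
Selection 9: 731 + 384 = 1115
Selection 10: 1115 + 384 = 1499
Selection 11: 1499 + 384 = 1883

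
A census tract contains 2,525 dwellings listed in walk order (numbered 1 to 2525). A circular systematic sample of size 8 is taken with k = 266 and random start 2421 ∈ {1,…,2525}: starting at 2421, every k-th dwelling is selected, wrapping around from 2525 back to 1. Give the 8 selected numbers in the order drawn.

2421, 162, 428, 694, 960, 1226, 1492, 1758

Selection 1: 2421
Selection 2: 2421 + 266 = 2687 → 2687 − 2525 = 162
Selection 3: 162 + 266 = 428
Selection 4: 428 + 266 = 694
Selection 5: 694 + 266 = 960
Selection 6: 960 + 266 = 1226
Selection 7: 1226 + 266 = 1492
Selection 8: 1492 + 266 = 1758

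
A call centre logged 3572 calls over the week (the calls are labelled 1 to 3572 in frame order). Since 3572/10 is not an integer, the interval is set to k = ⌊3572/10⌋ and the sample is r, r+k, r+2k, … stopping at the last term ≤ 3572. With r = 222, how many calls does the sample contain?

10

k = ⌊3572/10⌋ = 357
Achieved size = ⌊(3572 − 222)/357⌋ + 1 = ⌊3350/357⌋ + 1 = 9 + 1 = 10
(last selection: 222 + 9×357 = 3435 ≤ 3572; next would be 3792 > 3572)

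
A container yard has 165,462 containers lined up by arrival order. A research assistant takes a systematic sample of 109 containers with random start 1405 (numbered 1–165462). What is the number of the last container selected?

165349

k = 165462/109 = 1518
109th selection = r + (109−1)·k = 1405 + 108×1518 = 1405 + 163944 = 165349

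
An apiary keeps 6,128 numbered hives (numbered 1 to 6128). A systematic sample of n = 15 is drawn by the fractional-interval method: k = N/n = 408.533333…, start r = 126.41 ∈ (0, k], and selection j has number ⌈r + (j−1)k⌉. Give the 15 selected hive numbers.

127, 535, 944, 1353, 1761, 2170, 2578, 2987, 3395, 3804, 4212, 4621, 5029, 5438, 5846

j=1: r + 0k = 126.41 → ⌈·⌉ = 127
j=2: r + 1k = 534.943333… → ⌈·⌉ = 535
j=3: r + 2k = 943.476666… → ⌈·⌉ = 944
j=4: r + 3k = 1352.01 → ⌈·⌉ = 1353
j=5: r + 4k = 1760.543333… → ⌈·⌉ = 1761
j=6: r + 5k = 2169.076666… → ⌈·⌉ = 2170
j=7: r + 6k = 2577.61 → ⌈·⌉ = 2578
j=8: r + 7k = 2986.143333… → ⌈·⌉ = 2987
j=9: r + 8k = 3394.676666… → ⌈·⌉ = 3395
j=10: r + 9k = 3803.21 → ⌈·⌉ = 3804
j=11: r + 10k = 4211.743333… → ⌈·⌉ = 4212
j=12: r + 11k = 4620.276666… → ⌈·⌉ = 4621
j=13: r + 12k = 5028.81 → ⌈·⌉ = 5029
j=14: r + 13k = 5437.343333… → ⌈·⌉ = 5438
j=15: r + 14k = 5845.876666… → ⌈·⌉ = 5846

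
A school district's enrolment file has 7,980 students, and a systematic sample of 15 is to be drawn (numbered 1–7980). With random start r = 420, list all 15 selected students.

420, 952, 1484, 2016, 2548, 3080, 3612, 4144, 4676, 5208, 5740, 6272, 6804, 7336, 7868

k = N/n = 7980/15 = 532
student 1: 420
student 2: 420 + 532 = 952
student 3: 952 + 532 = 1484
student 4: 1484 + 532 = 2016
student 5: 2016 + 532 = 2548
student 6: 2548 + 532 = 3080
student 7: 3080 + 532 = 3612
student 8: 3612 + 532 = 4144
student 9: 4144 + 532 = 4676
student 10: 4676 + 532 = 5208
student 11: 5208 + 532 = 5740
student 12: 5740 + 532 = 6272
student 13: 6272 + 532 = 6804
student 14: 6804 + 532 = 7336
student 15: 7336 + 532 = 7868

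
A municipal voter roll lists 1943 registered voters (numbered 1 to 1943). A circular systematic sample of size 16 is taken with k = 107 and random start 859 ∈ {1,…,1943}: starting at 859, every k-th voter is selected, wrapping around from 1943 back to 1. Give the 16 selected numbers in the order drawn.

Selection 1: 859
Selection 2: 859 + 107 = 966
Selection 3: 966 + 107 = 1073
Selection 4: 1073 + 107 = 1180
Selection 5: 1180 + 107 = 1287
Selection 6: 1287 + 107 = 1394
Selection 7: 1394 + 107 = 1501
Selection 8: 1501 + 107 = 1608
Selection 9: 1608 + 107 = 1715
Selection 10: 1715 + 107 = 1822
Selection 11: 1822 + 107 = 1929
Selection 12: 1929 + 107 = 2036 → 2036 − 1943 = 93
Selection 13: 93 + 107 = 200
Selection 14: 200 + 107 = 307
Selection 15: 307 + 107 = 414
Selection 16: 414 + 107 = 521

859, 966, 1073, 1180, 1287, 1394, 1501, 1608, 1715, 1822, 1929, 93, 200, 307, 414, 521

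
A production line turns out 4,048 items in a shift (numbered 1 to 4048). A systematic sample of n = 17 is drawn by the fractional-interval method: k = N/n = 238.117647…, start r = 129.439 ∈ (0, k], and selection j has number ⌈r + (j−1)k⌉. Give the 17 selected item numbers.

j=1: r + 0k = 129.439 → ⌈·⌉ = 130
j=2: r + 1k = 367.556647… → ⌈·⌉ = 368
j=3: r + 2k = 605.674294… → ⌈·⌉ = 606
j=4: r + 3k = 843.791941… → ⌈·⌉ = 844
j=5: r + 4k = 1081.909588… → ⌈·⌉ = 1082
j=6: r + 5k = 1320.027235… → ⌈·⌉ = 1321
j=7: r + 6k = 1558.144882… → ⌈·⌉ = 1559
j=8: r + 7k = 1796.262529… → ⌈·⌉ = 1797
j=9: r + 8k = 2034.380176… → ⌈·⌉ = 2035
j=10: r + 9k = 2272.497823… → ⌈·⌉ = 2273
j=11: r + 10k = 2510.615470… → ⌈·⌉ = 2511
j=12: r + 11k = 2748.733117… → ⌈·⌉ = 2749
j=13: r + 12k = 2986.850764… → ⌈·⌉ = 2987
j=14: r + 13k = 3224.968411… → ⌈·⌉ = 3225
j=15: r + 14k = 3463.086058… → ⌈·⌉ = 3464
j=16: r + 15k = 3701.203705… → ⌈·⌉ = 3702
j=17: r + 16k = 3939.321352… → ⌈·⌉ = 3940

130, 368, 606, 844, 1082, 1321, 1559, 1797, 2035, 2273, 2511, 2749, 2987, 3225, 3464, 3702, 3940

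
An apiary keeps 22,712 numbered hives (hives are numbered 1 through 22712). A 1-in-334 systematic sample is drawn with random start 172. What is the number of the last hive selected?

22550

k = 334
68th selection = r + (68−1)·k = 172 + 67×334 = 172 + 22378 = 22550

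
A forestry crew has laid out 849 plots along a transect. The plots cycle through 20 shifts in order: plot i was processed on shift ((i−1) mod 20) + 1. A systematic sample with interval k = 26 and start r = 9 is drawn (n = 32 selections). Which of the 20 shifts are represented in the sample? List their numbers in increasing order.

Consecutive selections differ by k = 26, so their shift numbers differ by 26 mod 20 = 6.
gcd(26, 20) = 2, so the sample visits 20/2 = 10 distinct residues mod 20.
Start 9 is shift 9; the shifts hit are 1, 3, 5, 7, 9, 11, 13, 15, 17, 19.

1, 3, 5, 7, 9, 11, 13, 15, 17, 19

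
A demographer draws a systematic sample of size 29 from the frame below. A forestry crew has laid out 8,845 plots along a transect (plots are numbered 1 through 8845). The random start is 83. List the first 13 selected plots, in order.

k = N/n = 8845/29 = 305
plot 1: 83
plot 2: 83 + 305 = 388
plot 3: 388 + 305 = 693
plot 4: 693 + 305 = 998
plot 5: 998 + 305 = 1303
plot 6: 1303 + 305 = 1608
plot 7: 1608 + 305 = 1913
plot 8: 1913 + 305 = 2218
plot 9: 2218 + 305 = 2523
plot 10: 2523 + 305 = 2828
plot 11: 2828 + 305 = 3133
plot 12: 3133 + 305 = 3438
plot 13: 3438 + 305 = 3743

83, 388, 693, 998, 1303, 1608, 1913, 2218, 2523, 2828, 3133, 3438, 3743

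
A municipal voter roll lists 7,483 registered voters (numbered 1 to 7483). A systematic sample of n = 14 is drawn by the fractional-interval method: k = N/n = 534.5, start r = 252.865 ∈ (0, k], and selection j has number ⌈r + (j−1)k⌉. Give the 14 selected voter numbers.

253, 788, 1322, 1857, 2391, 2926, 3460, 3995, 4529, 5064, 5598, 6133, 6667, 7202

j=1: r + 0k = 252.865 → ⌈·⌉ = 253
j=2: r + 1k = 787.365 → ⌈·⌉ = 788
j=3: r + 2k = 1321.865 → ⌈·⌉ = 1322
j=4: r + 3k = 1856.365 → ⌈·⌉ = 1857
j=5: r + 4k = 2390.865 → ⌈·⌉ = 2391
j=6: r + 5k = 2925.365 → ⌈·⌉ = 2926
j=7: r + 6k = 3459.865 → ⌈·⌉ = 3460
j=8: r + 7k = 3994.365 → ⌈·⌉ = 3995
j=9: r + 8k = 4528.865 → ⌈·⌉ = 4529
j=10: r + 9k = 5063.365 → ⌈·⌉ = 5064
j=11: r + 10k = 5597.865 → ⌈·⌉ = 5598
j=12: r + 11k = 6132.365 → ⌈·⌉ = 6133
j=13: r + 12k = 6666.865 → ⌈·⌉ = 6667
j=14: r + 13k = 7201.365 → ⌈·⌉ = 7202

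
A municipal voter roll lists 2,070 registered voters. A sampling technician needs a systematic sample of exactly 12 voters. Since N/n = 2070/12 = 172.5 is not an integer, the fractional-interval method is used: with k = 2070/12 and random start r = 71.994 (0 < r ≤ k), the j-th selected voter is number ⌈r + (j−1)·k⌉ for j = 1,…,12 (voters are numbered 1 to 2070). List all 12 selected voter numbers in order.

j=1: r + 0k = 71.994 → ⌈·⌉ = 72
j=2: r + 1k = 244.494 → ⌈·⌉ = 245
j=3: r + 2k = 416.994 → ⌈·⌉ = 417
j=4: r + 3k = 589.494 → ⌈·⌉ = 590
j=5: r + 4k = 761.994 → ⌈·⌉ = 762
j=6: r + 5k = 934.494 → ⌈·⌉ = 935
j=7: r + 6k = 1106.994 → ⌈·⌉ = 1107
j=8: r + 7k = 1279.494 → ⌈·⌉ = 1280
j=9: r + 8k = 1451.994 → ⌈·⌉ = 1452
j=10: r + 9k = 1624.494 → ⌈·⌉ = 1625
j=11: r + 10k = 1796.994 → ⌈·⌉ = 1797
j=12: r + 11k = 1969.494 → ⌈·⌉ = 1970

72, 245, 417, 590, 762, 935, 1107, 1280, 1452, 1625, 1797, 1970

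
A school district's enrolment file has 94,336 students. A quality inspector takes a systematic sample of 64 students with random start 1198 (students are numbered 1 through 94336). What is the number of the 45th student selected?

66054

k = 94336/64 = 1474
45th selection = r + (45−1)·k = 1198 + 44×1474 = 1198 + 64856 = 66054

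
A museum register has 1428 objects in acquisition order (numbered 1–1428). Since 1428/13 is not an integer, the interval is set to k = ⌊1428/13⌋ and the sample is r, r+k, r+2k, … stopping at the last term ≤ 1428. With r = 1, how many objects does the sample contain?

14

k = ⌊1428/13⌋ = 109
Achieved size = ⌊(1428 − 1)/109⌋ + 1 = ⌊1427/109⌋ + 1 = 13 + 1 = 14
(last selection: 1 + 13×109 = 1418 ≤ 1428; next would be 1527 > 1428)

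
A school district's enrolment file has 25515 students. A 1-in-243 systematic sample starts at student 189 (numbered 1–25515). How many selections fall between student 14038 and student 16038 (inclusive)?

9

k = 243
First selection ≥ 14038: 189 + ⌈(14038−189)/243⌉·243 = 189 + 57×243 = 14040
Last selection ≤ 16038: 189 + ⌊(16038−189)/243⌋·243 = 189 + 65×243 = 15984
Count = 65 − 57 + 1 = 9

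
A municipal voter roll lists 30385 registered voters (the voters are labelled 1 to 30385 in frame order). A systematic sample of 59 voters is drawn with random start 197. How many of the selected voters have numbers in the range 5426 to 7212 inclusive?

k = 30385/59 = 515
First selection ≥ 5426: 197 + ⌈(5426−197)/515⌉·515 = 197 + 11×515 = 5862
Last selection ≤ 7212: 197 + ⌊(7212−197)/515⌋·515 = 197 + 13×515 = 6892
Count = 13 − 11 + 1 = 3

3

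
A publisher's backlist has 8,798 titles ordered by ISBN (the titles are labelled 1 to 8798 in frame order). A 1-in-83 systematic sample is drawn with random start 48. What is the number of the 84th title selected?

k = 83
84th selection = r + (84−1)·k = 48 + 83×83 = 48 + 6889 = 6937

6937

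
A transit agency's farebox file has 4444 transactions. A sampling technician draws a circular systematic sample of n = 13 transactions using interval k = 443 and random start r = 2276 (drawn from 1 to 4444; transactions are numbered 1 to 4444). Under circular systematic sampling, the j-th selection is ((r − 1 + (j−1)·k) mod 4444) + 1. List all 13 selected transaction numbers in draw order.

2276, 2719, 3162, 3605, 4048, 47, 490, 933, 1376, 1819, 2262, 2705, 3148

Selection 1: 2276
Selection 2: 2276 + 443 = 2719
Selection 3: 2719 + 443 = 3162
Selection 4: 3162 + 443 = 3605
Selection 5: 3605 + 443 = 4048
Selection 6: 4048 + 443 = 4491 → 4491 − 4444 = 47
Selection 7: 47 + 443 = 490
Selection 8: 490 + 443 = 933
Selection 9: 933 + 443 = 1376
Selection 10: 1376 + 443 = 1819
Selection 11: 1819 + 443 = 2262
Selection 12: 2262 + 443 = 2705
Selection 13: 2705 + 443 = 3148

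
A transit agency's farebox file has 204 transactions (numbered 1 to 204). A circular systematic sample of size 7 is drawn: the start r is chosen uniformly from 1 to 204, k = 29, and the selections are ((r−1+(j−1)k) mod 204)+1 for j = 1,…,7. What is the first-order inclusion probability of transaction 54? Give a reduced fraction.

For each position j, as r ranges over 1…204 the j-th selection hits every transaction exactly once, so transaction 54 is selected for exactly 7 of the 204 starts.
Inclusion probability = 7/204.

7/204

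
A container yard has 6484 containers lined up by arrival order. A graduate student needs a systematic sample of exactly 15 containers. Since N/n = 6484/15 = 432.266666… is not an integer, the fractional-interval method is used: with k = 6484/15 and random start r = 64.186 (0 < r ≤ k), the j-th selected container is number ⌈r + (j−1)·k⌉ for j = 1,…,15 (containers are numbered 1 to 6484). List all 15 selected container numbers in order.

65, 497, 929, 1361, 1794, 2226, 2658, 3091, 3523, 3955, 4387, 4820, 5252, 5684, 6116

j=1: r + 0k = 64.186 → ⌈·⌉ = 65
j=2: r + 1k = 496.452666… → ⌈·⌉ = 497
j=3: r + 2k = 928.719333… → ⌈·⌉ = 929
j=4: r + 3k = 1360.986 → ⌈·⌉ = 1361
j=5: r + 4k = 1793.252666… → ⌈·⌉ = 1794
j=6: r + 5k = 2225.519333… → ⌈·⌉ = 2226
j=7: r + 6k = 2657.786 → ⌈·⌉ = 2658
j=8: r + 7k = 3090.052666… → ⌈·⌉ = 3091
j=9: r + 8k = 3522.319333… → ⌈·⌉ = 3523
j=10: r + 9k = 3954.586 → ⌈·⌉ = 3955
j=11: r + 10k = 4386.852666… → ⌈·⌉ = 4387
j=12: r + 11k = 4819.119333… → ⌈·⌉ = 4820
j=13: r + 12k = 5251.386 → ⌈·⌉ = 5252
j=14: r + 13k = 5683.652666… → ⌈·⌉ = 5684
j=15: r + 14k = 6115.919333… → ⌈·⌉ = 6116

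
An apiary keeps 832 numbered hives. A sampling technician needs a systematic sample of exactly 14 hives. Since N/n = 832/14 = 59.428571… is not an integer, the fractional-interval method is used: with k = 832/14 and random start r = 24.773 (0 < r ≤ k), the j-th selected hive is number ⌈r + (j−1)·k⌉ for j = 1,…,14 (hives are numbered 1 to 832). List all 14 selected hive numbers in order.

25, 85, 144, 204, 263, 322, 382, 441, 501, 560, 620, 679, 738, 798

j=1: r + 0k = 24.773 → ⌈·⌉ = 25
j=2: r + 1k = 84.201571… → ⌈·⌉ = 85
j=3: r + 2k = 143.630142… → ⌈·⌉ = 144
j=4: r + 3k = 203.058714… → ⌈·⌉ = 204
j=5: r + 4k = 262.487285… → ⌈·⌉ = 263
j=6: r + 5k = 321.915857… → ⌈·⌉ = 322
j=7: r + 6k = 381.344428… → ⌈·⌉ = 382
j=8: r + 7k = 440.773 → ⌈·⌉ = 441
j=9: r + 8k = 500.201571… → ⌈·⌉ = 501
j=10: r + 9k = 559.630142… → ⌈·⌉ = 560
j=11: r + 10k = 619.058714… → ⌈·⌉ = 620
j=12: r + 11k = 678.487285… → ⌈·⌉ = 679
j=13: r + 12k = 737.915857… → ⌈·⌉ = 738
j=14: r + 13k = 797.344428… → ⌈·⌉ = 798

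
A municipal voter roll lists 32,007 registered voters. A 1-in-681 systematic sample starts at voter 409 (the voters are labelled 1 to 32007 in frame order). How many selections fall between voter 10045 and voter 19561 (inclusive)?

14

k = 681
First selection ≥ 10045: 409 + ⌈(10045−409)/681⌉·681 = 409 + 15×681 = 10624
Last selection ≤ 19561: 409 + ⌊(19561−409)/681⌋·681 = 409 + 28×681 = 19477
Count = 28 − 15 + 1 = 14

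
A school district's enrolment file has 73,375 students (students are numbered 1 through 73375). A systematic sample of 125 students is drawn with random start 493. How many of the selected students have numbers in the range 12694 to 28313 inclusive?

27

k = 73375/125 = 587
First selection ≥ 12694: 493 + ⌈(12694−493)/587⌉·587 = 493 + 21×587 = 12820
Last selection ≤ 28313: 493 + ⌊(28313−493)/587⌋·587 = 493 + 47×587 = 28082
Count = 47 − 21 + 1 = 27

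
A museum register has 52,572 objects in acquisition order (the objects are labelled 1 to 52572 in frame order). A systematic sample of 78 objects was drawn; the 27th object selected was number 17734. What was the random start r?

210

k = 52572/78 = 674
r = 17734 − (27−1)×674 = 17734 − 17524 = 210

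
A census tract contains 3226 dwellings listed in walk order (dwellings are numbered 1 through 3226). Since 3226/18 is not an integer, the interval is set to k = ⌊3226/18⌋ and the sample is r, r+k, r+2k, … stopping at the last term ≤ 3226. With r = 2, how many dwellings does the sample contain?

19

k = ⌊3226/18⌋ = 179
Achieved size = ⌊(3226 − 2)/179⌋ + 1 = ⌊3224/179⌋ + 1 = 18 + 1 = 19
(last selection: 2 + 18×179 = 3224 ≤ 3226; next would be 3403 > 3226)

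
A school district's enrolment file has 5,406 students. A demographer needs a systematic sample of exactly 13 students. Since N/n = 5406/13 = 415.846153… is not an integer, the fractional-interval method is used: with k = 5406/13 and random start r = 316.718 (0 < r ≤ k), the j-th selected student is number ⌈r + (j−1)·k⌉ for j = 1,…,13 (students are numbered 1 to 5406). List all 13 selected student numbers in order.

j=1: r + 0k = 316.718 → ⌈·⌉ = 317
j=2: r + 1k = 732.564153… → ⌈·⌉ = 733
j=3: r + 2k = 1148.410307… → ⌈·⌉ = 1149
j=4: r + 3k = 1564.256461… → ⌈·⌉ = 1565
j=5: r + 4k = 1980.102615… → ⌈·⌉ = 1981
j=6: r + 5k = 2395.948769… → ⌈·⌉ = 2396
j=7: r + 6k = 2811.794923… → ⌈·⌉ = 2812
j=8: r + 7k = 3227.641076… → ⌈·⌉ = 3228
j=9: r + 8k = 3643.487230… → ⌈·⌉ = 3644
j=10: r + 9k = 4059.333384… → ⌈·⌉ = 4060
j=11: r + 10k = 4475.179538… → ⌈·⌉ = 4476
j=12: r + 11k = 4891.025692… → ⌈·⌉ = 4892
j=13: r + 12k = 5306.871846… → ⌈·⌉ = 5307

317, 733, 1149, 1565, 1981, 2396, 2812, 3228, 3644, 4060, 4476, 4892, 5307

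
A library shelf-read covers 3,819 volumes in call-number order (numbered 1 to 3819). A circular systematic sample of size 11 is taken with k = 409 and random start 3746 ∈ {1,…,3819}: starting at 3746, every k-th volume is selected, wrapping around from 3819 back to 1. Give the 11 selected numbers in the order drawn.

Selection 1: 3746
Selection 2: 3746 + 409 = 4155 → 4155 − 3819 = 336
Selection 3: 336 + 409 = 745
Selection 4: 745 + 409 = 1154
Selection 5: 1154 + 409 = 1563
Selection 6: 1563 + 409 = 1972
Selection 7: 1972 + 409 = 2381
Selection 8: 2381 + 409 = 2790
Selection 9: 2790 + 409 = 3199
Selection 10: 3199 + 409 = 3608
Selection 11: 3608 + 409 = 4017 → 4017 − 3819 = 198

3746, 336, 745, 1154, 1563, 1972, 2381, 2790, 3199, 3608, 198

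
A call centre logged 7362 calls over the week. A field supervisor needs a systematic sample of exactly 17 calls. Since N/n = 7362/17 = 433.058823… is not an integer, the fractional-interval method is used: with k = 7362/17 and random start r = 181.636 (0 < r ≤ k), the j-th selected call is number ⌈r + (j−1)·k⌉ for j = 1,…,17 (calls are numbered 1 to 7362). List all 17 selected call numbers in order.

182, 615, 1048, 1481, 1914, 2347, 2780, 3214, 3647, 4080, 4513, 4946, 5379, 5812, 6245, 6678, 7111

j=1: r + 0k = 181.636 → ⌈·⌉ = 182
j=2: r + 1k = 614.694823… → ⌈·⌉ = 615
j=3: r + 2k = 1047.753647… → ⌈·⌉ = 1048
j=4: r + 3k = 1480.812470… → ⌈·⌉ = 1481
j=5: r + 4k = 1913.871294… → ⌈·⌉ = 1914
j=6: r + 5k = 2346.930117… → ⌈·⌉ = 2347
j=7: r + 6k = 2779.988941… → ⌈·⌉ = 2780
j=8: r + 7k = 3213.047764… → ⌈·⌉ = 3214
j=9: r + 8k = 3646.106588… → ⌈·⌉ = 3647
j=10: r + 9k = 4079.165411… → ⌈·⌉ = 4080
j=11: r + 10k = 4512.224235… → ⌈·⌉ = 4513
j=12: r + 11k = 4945.283058… → ⌈·⌉ = 4946
j=13: r + 12k = 5378.341882… → ⌈·⌉ = 5379
j=14: r + 13k = 5811.400705… → ⌈·⌉ = 5812
j=15: r + 14k = 6244.459529… → ⌈·⌉ = 6245
j=16: r + 15k = 6677.518352… → ⌈·⌉ = 6678
j=17: r + 16k = 7110.577176… → ⌈·⌉ = 7111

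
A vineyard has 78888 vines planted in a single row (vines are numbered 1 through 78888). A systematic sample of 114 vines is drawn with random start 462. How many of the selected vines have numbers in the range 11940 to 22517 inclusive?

k = 78888/114 = 692
First selection ≥ 11940: 462 + ⌈(11940−462)/692⌉·692 = 462 + 17×692 = 12226
Last selection ≤ 22517: 462 + ⌊(22517−462)/692⌋·692 = 462 + 31×692 = 21914
Count = 31 − 17 + 1 = 15

15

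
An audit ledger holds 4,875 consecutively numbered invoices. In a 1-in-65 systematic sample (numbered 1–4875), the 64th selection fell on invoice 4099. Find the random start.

4

k = 65
r = 4099 − (64−1)×65 = 4099 − 4095 = 4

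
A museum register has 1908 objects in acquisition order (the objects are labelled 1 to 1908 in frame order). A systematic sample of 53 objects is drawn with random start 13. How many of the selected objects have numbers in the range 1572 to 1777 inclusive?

6

k = 1908/53 = 36
First selection ≥ 1572: 13 + ⌈(1572−13)/36⌉·36 = 13 + 44×36 = 1597
Last selection ≤ 1777: 13 + ⌊(1777−13)/36⌋·36 = 13 + 49×36 = 1777
Count = 49 − 44 + 1 = 6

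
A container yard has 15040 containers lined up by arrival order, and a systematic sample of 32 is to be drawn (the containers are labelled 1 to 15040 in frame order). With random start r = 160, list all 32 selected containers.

k = N/n = 15040/32 = 470
container 1: 160
container 2: 160 + 470 = 630
container 3: 630 + 470 = 1100
container 4: 1100 + 470 = 1570
container 5: 1570 + 470 = 2040
container 6: 2040 + 470 = 2510
container 7: 2510 + 470 = 2980
container 8: 2980 + 470 = 3450
container 9: 3450 + 470 = 3920
container 10: 3920 + 470 = 4390
container 11: 4390 + 470 = 4860
container 12: 4860 + 470 = 5330
container 13: 5330 + 470 = 5800
container 14: 5800 + 470 = 6270
container 15: 6270 + 470 = 6740
container 16: 6740 + 470 = 7210
container 17: 7210 + 470 = 7680
container 18: 7680 + 470 = 8150
container 19: 8150 + 470 = 8620
container 20: 8620 + 470 = 9090
container 21: 9090 + 470 = 9560
container 22: 9560 + 470 = 10030
container 23: 10030 + 470 = 10500
container 24: 10500 + 470 = 10970
container 25: 10970 + 470 = 11440
container 26: 11440 + 470 = 11910
container 27: 11910 + 470 = 12380
container 28: 12380 + 470 = 12850
container 29: 12850 + 470 = 13320
container 30: 13320 + 470 = 13790
container 31: 13790 + 470 = 14260
container 32: 14260 + 470 = 14730

160, 630, 1100, 1570, 2040, 2510, 2980, 3450, 3920, 4390, 4860, 5330, 5800, 6270, 6740, 7210, 7680, 8150, 8620, 9090, 9560, 10030, 10500, 10970, 11440, 11910, 12380, 12850, 13320, 13790, 14260, 14730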